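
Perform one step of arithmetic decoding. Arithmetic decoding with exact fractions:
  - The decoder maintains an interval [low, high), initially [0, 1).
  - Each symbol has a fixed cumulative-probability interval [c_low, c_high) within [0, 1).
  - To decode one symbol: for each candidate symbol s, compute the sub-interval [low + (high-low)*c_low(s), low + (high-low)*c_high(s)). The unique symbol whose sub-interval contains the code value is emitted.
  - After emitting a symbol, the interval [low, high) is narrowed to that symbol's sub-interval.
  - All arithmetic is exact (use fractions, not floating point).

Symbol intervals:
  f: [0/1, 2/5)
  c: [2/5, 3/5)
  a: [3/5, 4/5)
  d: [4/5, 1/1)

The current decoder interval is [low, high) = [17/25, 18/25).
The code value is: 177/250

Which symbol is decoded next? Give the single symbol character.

Interval width = high − low = 18/25 − 17/25 = 1/25
Scaled code = (code − low) / width = (177/250 − 17/25) / 1/25 = 7/10
  f: [0/1, 2/5) 
  c: [2/5, 3/5) 
  a: [3/5, 4/5) ← scaled code falls here ✓
  d: [4/5, 1/1) 

Answer: a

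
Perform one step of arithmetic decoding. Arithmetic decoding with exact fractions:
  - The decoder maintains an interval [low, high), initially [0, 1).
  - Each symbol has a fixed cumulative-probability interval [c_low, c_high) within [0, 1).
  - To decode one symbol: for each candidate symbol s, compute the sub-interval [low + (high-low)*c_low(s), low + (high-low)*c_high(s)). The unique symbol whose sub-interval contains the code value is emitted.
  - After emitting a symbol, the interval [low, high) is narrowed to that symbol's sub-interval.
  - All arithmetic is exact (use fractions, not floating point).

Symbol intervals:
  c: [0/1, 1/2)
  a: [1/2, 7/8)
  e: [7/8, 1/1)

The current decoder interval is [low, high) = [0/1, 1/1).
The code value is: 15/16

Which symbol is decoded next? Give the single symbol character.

Interval width = high − low = 1/1 − 0/1 = 1/1
Scaled code = (code − low) / width = (15/16 − 0/1) / 1/1 = 15/16
  c: [0/1, 1/2) 
  a: [1/2, 7/8) 
  e: [7/8, 1/1) ← scaled code falls here ✓

Answer: e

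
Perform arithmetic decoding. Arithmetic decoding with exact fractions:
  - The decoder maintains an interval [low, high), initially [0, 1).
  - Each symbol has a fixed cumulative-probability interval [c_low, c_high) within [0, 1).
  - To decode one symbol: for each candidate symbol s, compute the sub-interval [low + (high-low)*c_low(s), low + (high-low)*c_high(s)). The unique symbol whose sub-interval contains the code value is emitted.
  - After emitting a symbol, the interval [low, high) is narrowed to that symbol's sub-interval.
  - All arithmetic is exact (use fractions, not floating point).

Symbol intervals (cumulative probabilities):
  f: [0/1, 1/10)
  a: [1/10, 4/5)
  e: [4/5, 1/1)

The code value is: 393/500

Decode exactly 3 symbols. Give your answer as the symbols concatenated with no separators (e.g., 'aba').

Step 1: interval [0/1, 1/1), width = 1/1 - 0/1 = 1/1
  'f': [0/1 + 1/1*0/1, 0/1 + 1/1*1/10) = [0/1, 1/10)
  'a': [0/1 + 1/1*1/10, 0/1 + 1/1*4/5) = [1/10, 4/5) <- contains code 393/500
  'e': [0/1 + 1/1*4/5, 0/1 + 1/1*1/1) = [4/5, 1/1)
  emit 'a', narrow to [1/10, 4/5)
Step 2: interval [1/10, 4/5), width = 4/5 - 1/10 = 7/10
  'f': [1/10 + 7/10*0/1, 1/10 + 7/10*1/10) = [1/10, 17/100)
  'a': [1/10 + 7/10*1/10, 1/10 + 7/10*4/5) = [17/100, 33/50)
  'e': [1/10 + 7/10*4/5, 1/10 + 7/10*1/1) = [33/50, 4/5) <- contains code 393/500
  emit 'e', narrow to [33/50, 4/5)
Step 3: interval [33/50, 4/5), width = 4/5 - 33/50 = 7/50
  'f': [33/50 + 7/50*0/1, 33/50 + 7/50*1/10) = [33/50, 337/500)
  'a': [33/50 + 7/50*1/10, 33/50 + 7/50*4/5) = [337/500, 193/250)
  'e': [33/50 + 7/50*4/5, 33/50 + 7/50*1/1) = [193/250, 4/5) <- contains code 393/500
  emit 'e', narrow to [193/250, 4/5)

Answer: aee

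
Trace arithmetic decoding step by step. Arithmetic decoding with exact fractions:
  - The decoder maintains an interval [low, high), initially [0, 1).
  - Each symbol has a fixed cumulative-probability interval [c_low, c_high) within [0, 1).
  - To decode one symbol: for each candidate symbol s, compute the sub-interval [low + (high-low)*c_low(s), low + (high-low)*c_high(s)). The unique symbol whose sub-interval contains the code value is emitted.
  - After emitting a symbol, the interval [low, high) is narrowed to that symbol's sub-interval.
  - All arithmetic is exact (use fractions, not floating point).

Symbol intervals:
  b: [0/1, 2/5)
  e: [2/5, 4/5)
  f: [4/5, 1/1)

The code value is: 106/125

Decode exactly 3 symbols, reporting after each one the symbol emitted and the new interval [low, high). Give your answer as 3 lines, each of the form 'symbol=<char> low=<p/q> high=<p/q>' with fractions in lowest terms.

Step 1: interval [0/1, 1/1), width = 1/1 - 0/1 = 1/1
  'b': [0/1 + 1/1*0/1, 0/1 + 1/1*2/5) = [0/1, 2/5)
  'e': [0/1 + 1/1*2/5, 0/1 + 1/1*4/5) = [2/5, 4/5)
  'f': [0/1 + 1/1*4/5, 0/1 + 1/1*1/1) = [4/5, 1/1) <- contains code 106/125
  emit 'f', narrow to [4/5, 1/1)
Step 2: interval [4/5, 1/1), width = 1/1 - 4/5 = 1/5
  'b': [4/5 + 1/5*0/1, 4/5 + 1/5*2/5) = [4/5, 22/25) <- contains code 106/125
  'e': [4/5 + 1/5*2/5, 4/5 + 1/5*4/5) = [22/25, 24/25)
  'f': [4/5 + 1/5*4/5, 4/5 + 1/5*1/1) = [24/25, 1/1)
  emit 'b', narrow to [4/5, 22/25)
Step 3: interval [4/5, 22/25), width = 22/25 - 4/5 = 2/25
  'b': [4/5 + 2/25*0/1, 4/5 + 2/25*2/5) = [4/5, 104/125)
  'e': [4/5 + 2/25*2/5, 4/5 + 2/25*4/5) = [104/125, 108/125) <- contains code 106/125
  'f': [4/5 + 2/25*4/5, 4/5 + 2/25*1/1) = [108/125, 22/25)
  emit 'e', narrow to [104/125, 108/125)

Answer: symbol=f low=4/5 high=1/1
symbol=b low=4/5 high=22/25
symbol=e low=104/125 high=108/125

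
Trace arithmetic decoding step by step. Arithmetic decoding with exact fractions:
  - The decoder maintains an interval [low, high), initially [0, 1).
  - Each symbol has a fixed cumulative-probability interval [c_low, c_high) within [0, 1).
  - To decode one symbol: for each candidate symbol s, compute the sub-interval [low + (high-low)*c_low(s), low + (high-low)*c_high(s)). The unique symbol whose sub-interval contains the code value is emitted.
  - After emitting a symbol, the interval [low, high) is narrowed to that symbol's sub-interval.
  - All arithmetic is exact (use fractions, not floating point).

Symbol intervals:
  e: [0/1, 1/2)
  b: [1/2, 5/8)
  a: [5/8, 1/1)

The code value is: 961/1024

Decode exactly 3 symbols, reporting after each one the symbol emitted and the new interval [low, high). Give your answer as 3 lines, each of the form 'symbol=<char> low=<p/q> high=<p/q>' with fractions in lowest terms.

Step 1: interval [0/1, 1/1), width = 1/1 - 0/1 = 1/1
  'e': [0/1 + 1/1*0/1, 0/1 + 1/1*1/2) = [0/1, 1/2)
  'b': [0/1 + 1/1*1/2, 0/1 + 1/1*5/8) = [1/2, 5/8)
  'a': [0/1 + 1/1*5/8, 0/1 + 1/1*1/1) = [5/8, 1/1) <- contains code 961/1024
  emit 'a', narrow to [5/8, 1/1)
Step 2: interval [5/8, 1/1), width = 1/1 - 5/8 = 3/8
  'e': [5/8 + 3/8*0/1, 5/8 + 3/8*1/2) = [5/8, 13/16)
  'b': [5/8 + 3/8*1/2, 5/8 + 3/8*5/8) = [13/16, 55/64)
  'a': [5/8 + 3/8*5/8, 5/8 + 3/8*1/1) = [55/64, 1/1) <- contains code 961/1024
  emit 'a', narrow to [55/64, 1/1)
Step 3: interval [55/64, 1/1), width = 1/1 - 55/64 = 9/64
  'e': [55/64 + 9/64*0/1, 55/64 + 9/64*1/2) = [55/64, 119/128)
  'b': [55/64 + 9/64*1/2, 55/64 + 9/64*5/8) = [119/128, 485/512) <- contains code 961/1024
  'a': [55/64 + 9/64*5/8, 55/64 + 9/64*1/1) = [485/512, 1/1)
  emit 'b', narrow to [119/128, 485/512)

Answer: symbol=a low=5/8 high=1/1
symbol=a low=55/64 high=1/1
symbol=b low=119/128 high=485/512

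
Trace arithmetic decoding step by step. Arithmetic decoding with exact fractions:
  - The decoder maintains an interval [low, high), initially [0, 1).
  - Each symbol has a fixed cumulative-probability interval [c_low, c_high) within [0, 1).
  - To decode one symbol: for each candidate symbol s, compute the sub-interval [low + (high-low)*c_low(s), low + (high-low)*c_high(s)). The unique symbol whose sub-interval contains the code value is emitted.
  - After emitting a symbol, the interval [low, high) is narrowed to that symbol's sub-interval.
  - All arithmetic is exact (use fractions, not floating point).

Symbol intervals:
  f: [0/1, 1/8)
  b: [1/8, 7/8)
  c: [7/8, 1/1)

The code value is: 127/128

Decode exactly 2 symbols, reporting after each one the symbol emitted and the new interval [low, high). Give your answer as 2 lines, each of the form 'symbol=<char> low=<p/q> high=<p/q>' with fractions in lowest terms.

Step 1: interval [0/1, 1/1), width = 1/1 - 0/1 = 1/1
  'f': [0/1 + 1/1*0/1, 0/1 + 1/1*1/8) = [0/1, 1/8)
  'b': [0/1 + 1/1*1/8, 0/1 + 1/1*7/8) = [1/8, 7/8)
  'c': [0/1 + 1/1*7/8, 0/1 + 1/1*1/1) = [7/8, 1/1) <- contains code 127/128
  emit 'c', narrow to [7/8, 1/1)
Step 2: interval [7/8, 1/1), width = 1/1 - 7/8 = 1/8
  'f': [7/8 + 1/8*0/1, 7/8 + 1/8*1/8) = [7/8, 57/64)
  'b': [7/8 + 1/8*1/8, 7/8 + 1/8*7/8) = [57/64, 63/64)
  'c': [7/8 + 1/8*7/8, 7/8 + 1/8*1/1) = [63/64, 1/1) <- contains code 127/128
  emit 'c', narrow to [63/64, 1/1)

Answer: symbol=c low=7/8 high=1/1
symbol=c low=63/64 high=1/1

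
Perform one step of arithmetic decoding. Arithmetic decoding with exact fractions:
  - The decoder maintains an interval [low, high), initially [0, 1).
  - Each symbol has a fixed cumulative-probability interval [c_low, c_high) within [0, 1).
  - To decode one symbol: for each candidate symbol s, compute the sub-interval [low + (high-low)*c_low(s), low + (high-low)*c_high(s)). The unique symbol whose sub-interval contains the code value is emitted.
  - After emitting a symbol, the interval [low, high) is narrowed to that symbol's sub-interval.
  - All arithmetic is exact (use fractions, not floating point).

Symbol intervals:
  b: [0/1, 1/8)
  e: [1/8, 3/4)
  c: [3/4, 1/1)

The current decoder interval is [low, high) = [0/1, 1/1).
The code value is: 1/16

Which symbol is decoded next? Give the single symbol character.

Answer: b

Derivation:
Interval width = high − low = 1/1 − 0/1 = 1/1
Scaled code = (code − low) / width = (1/16 − 0/1) / 1/1 = 1/16
  b: [0/1, 1/8) ← scaled code falls here ✓
  e: [1/8, 3/4) 
  c: [3/4, 1/1) 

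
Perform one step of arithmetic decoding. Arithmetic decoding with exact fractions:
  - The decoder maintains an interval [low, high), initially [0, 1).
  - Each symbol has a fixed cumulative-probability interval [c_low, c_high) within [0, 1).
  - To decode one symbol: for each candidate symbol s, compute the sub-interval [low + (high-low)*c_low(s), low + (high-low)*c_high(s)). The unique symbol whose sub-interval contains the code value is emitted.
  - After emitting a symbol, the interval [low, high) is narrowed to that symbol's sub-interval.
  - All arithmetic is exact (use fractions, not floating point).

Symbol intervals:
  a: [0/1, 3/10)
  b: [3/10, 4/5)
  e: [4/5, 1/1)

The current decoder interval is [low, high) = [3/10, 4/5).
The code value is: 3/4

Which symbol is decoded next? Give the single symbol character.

Interval width = high − low = 4/5 − 3/10 = 1/2
Scaled code = (code − low) / width = (3/4 − 3/10) / 1/2 = 9/10
  a: [0/1, 3/10) 
  b: [3/10, 4/5) 
  e: [4/5, 1/1) ← scaled code falls here ✓

Answer: e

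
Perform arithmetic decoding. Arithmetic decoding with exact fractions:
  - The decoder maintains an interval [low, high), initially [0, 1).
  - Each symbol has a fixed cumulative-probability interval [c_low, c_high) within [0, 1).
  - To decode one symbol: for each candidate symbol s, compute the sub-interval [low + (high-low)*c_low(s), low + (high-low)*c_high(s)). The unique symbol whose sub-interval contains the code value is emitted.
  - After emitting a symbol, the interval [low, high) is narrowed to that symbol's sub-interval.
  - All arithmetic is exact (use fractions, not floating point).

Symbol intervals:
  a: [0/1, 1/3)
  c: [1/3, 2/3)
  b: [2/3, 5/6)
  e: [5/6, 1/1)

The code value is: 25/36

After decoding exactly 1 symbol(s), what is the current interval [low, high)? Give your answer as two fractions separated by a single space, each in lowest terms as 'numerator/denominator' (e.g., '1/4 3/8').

Step 1: interval [0/1, 1/1), width = 1/1 - 0/1 = 1/1
  'a': [0/1 + 1/1*0/1, 0/1 + 1/1*1/3) = [0/1, 1/3)
  'c': [0/1 + 1/1*1/3, 0/1 + 1/1*2/3) = [1/3, 2/3)
  'b': [0/1 + 1/1*2/3, 0/1 + 1/1*5/6) = [2/3, 5/6) <- contains code 25/36
  'e': [0/1 + 1/1*5/6, 0/1 + 1/1*1/1) = [5/6, 1/1)
  emit 'b', narrow to [2/3, 5/6)

Answer: 2/3 5/6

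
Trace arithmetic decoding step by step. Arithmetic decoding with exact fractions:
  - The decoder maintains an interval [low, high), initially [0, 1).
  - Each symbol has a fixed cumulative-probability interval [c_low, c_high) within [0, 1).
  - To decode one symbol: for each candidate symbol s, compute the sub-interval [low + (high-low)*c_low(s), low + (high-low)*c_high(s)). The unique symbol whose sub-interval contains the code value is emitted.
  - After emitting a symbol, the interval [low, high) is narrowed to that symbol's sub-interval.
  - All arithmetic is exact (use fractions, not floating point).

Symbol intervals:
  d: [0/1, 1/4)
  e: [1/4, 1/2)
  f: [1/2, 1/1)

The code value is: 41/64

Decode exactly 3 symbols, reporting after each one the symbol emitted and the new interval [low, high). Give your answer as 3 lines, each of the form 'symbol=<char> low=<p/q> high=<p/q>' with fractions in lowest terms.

Answer: symbol=f low=1/2 high=1/1
symbol=e low=5/8 high=3/4
symbol=d low=5/8 high=21/32

Derivation:
Step 1: interval [0/1, 1/1), width = 1/1 - 0/1 = 1/1
  'd': [0/1 + 1/1*0/1, 0/1 + 1/1*1/4) = [0/1, 1/4)
  'e': [0/1 + 1/1*1/4, 0/1 + 1/1*1/2) = [1/4, 1/2)
  'f': [0/1 + 1/1*1/2, 0/1 + 1/1*1/1) = [1/2, 1/1) <- contains code 41/64
  emit 'f', narrow to [1/2, 1/1)
Step 2: interval [1/2, 1/1), width = 1/1 - 1/2 = 1/2
  'd': [1/2 + 1/2*0/1, 1/2 + 1/2*1/4) = [1/2, 5/8)
  'e': [1/2 + 1/2*1/4, 1/2 + 1/2*1/2) = [5/8, 3/4) <- contains code 41/64
  'f': [1/2 + 1/2*1/2, 1/2 + 1/2*1/1) = [3/4, 1/1)
  emit 'e', narrow to [5/8, 3/4)
Step 3: interval [5/8, 3/4), width = 3/4 - 5/8 = 1/8
  'd': [5/8 + 1/8*0/1, 5/8 + 1/8*1/4) = [5/8, 21/32) <- contains code 41/64
  'e': [5/8 + 1/8*1/4, 5/8 + 1/8*1/2) = [21/32, 11/16)
  'f': [5/8 + 1/8*1/2, 5/8 + 1/8*1/1) = [11/16, 3/4)
  emit 'd', narrow to [5/8, 21/32)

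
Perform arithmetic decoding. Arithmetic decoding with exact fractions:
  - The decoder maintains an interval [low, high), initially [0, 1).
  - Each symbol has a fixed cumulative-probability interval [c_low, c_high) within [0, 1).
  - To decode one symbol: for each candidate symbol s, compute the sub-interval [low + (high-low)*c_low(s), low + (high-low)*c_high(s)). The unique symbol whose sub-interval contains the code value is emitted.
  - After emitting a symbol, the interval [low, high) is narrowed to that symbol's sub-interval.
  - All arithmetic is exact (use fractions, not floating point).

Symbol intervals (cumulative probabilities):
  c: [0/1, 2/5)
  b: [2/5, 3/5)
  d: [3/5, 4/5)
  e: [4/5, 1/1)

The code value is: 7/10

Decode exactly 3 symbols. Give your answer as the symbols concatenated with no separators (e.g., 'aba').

Step 1: interval [0/1, 1/1), width = 1/1 - 0/1 = 1/1
  'c': [0/1 + 1/1*0/1, 0/1 + 1/1*2/5) = [0/1, 2/5)
  'b': [0/1 + 1/1*2/5, 0/1 + 1/1*3/5) = [2/5, 3/5)
  'd': [0/1 + 1/1*3/5, 0/1 + 1/1*4/5) = [3/5, 4/5) <- contains code 7/10
  'e': [0/1 + 1/1*4/5, 0/1 + 1/1*1/1) = [4/5, 1/1)
  emit 'd', narrow to [3/5, 4/5)
Step 2: interval [3/5, 4/5), width = 4/5 - 3/5 = 1/5
  'c': [3/5 + 1/5*0/1, 3/5 + 1/5*2/5) = [3/5, 17/25)
  'b': [3/5 + 1/5*2/5, 3/5 + 1/5*3/5) = [17/25, 18/25) <- contains code 7/10
  'd': [3/5 + 1/5*3/5, 3/5 + 1/5*4/5) = [18/25, 19/25)
  'e': [3/5 + 1/5*4/5, 3/5 + 1/5*1/1) = [19/25, 4/5)
  emit 'b', narrow to [17/25, 18/25)
Step 3: interval [17/25, 18/25), width = 18/25 - 17/25 = 1/25
  'c': [17/25 + 1/25*0/1, 17/25 + 1/25*2/5) = [17/25, 87/125)
  'b': [17/25 + 1/25*2/5, 17/25 + 1/25*3/5) = [87/125, 88/125) <- contains code 7/10
  'd': [17/25 + 1/25*3/5, 17/25 + 1/25*4/5) = [88/125, 89/125)
  'e': [17/25 + 1/25*4/5, 17/25 + 1/25*1/1) = [89/125, 18/25)
  emit 'b', narrow to [87/125, 88/125)

Answer: dbb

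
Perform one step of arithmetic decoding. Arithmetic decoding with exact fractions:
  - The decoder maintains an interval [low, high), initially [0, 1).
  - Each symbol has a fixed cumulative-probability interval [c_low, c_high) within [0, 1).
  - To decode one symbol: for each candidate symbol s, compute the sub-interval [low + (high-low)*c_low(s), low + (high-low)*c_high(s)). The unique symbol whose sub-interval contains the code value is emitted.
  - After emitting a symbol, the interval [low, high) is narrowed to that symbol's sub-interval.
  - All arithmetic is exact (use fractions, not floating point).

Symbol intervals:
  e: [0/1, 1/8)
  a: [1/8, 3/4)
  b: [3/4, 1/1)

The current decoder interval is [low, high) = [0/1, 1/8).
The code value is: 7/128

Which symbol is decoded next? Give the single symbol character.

Answer: a

Derivation:
Interval width = high − low = 1/8 − 0/1 = 1/8
Scaled code = (code − low) / width = (7/128 − 0/1) / 1/8 = 7/16
  e: [0/1, 1/8) 
  a: [1/8, 3/4) ← scaled code falls here ✓
  b: [3/4, 1/1) 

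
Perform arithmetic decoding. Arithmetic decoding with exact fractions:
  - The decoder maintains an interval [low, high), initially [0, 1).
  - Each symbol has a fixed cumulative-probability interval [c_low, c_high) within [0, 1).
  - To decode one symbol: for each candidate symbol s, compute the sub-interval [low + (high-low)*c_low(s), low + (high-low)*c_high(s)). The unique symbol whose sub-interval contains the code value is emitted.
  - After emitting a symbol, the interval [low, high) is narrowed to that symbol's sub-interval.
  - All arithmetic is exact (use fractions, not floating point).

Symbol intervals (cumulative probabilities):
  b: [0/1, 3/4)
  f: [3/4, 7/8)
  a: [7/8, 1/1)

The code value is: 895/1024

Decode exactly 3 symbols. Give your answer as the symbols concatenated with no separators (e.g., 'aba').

Answer: faa

Derivation:
Step 1: interval [0/1, 1/1), width = 1/1 - 0/1 = 1/1
  'b': [0/1 + 1/1*0/1, 0/1 + 1/1*3/4) = [0/1, 3/4)
  'f': [0/1 + 1/1*3/4, 0/1 + 1/1*7/8) = [3/4, 7/8) <- contains code 895/1024
  'a': [0/1 + 1/1*7/8, 0/1 + 1/1*1/1) = [7/8, 1/1)
  emit 'f', narrow to [3/4, 7/8)
Step 2: interval [3/4, 7/8), width = 7/8 - 3/4 = 1/8
  'b': [3/4 + 1/8*0/1, 3/4 + 1/8*3/4) = [3/4, 27/32)
  'f': [3/4 + 1/8*3/4, 3/4 + 1/8*7/8) = [27/32, 55/64)
  'a': [3/4 + 1/8*7/8, 3/4 + 1/8*1/1) = [55/64, 7/8) <- contains code 895/1024
  emit 'a', narrow to [55/64, 7/8)
Step 3: interval [55/64, 7/8), width = 7/8 - 55/64 = 1/64
  'b': [55/64 + 1/64*0/1, 55/64 + 1/64*3/4) = [55/64, 223/256)
  'f': [55/64 + 1/64*3/4, 55/64 + 1/64*7/8) = [223/256, 447/512)
  'a': [55/64 + 1/64*7/8, 55/64 + 1/64*1/1) = [447/512, 7/8) <- contains code 895/1024
  emit 'a', narrow to [447/512, 7/8)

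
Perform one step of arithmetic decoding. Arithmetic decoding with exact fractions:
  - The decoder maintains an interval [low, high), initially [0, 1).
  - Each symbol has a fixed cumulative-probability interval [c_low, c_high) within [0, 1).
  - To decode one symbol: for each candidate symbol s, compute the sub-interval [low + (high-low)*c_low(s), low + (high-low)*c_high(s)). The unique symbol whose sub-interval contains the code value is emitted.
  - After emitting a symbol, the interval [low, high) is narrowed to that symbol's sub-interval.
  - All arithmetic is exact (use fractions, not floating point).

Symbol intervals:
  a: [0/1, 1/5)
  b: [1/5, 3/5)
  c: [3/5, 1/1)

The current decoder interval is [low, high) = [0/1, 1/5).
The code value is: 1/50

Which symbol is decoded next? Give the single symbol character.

Answer: a

Derivation:
Interval width = high − low = 1/5 − 0/1 = 1/5
Scaled code = (code − low) / width = (1/50 − 0/1) / 1/5 = 1/10
  a: [0/1, 1/5) ← scaled code falls here ✓
  b: [1/5, 3/5) 
  c: [3/5, 1/1) 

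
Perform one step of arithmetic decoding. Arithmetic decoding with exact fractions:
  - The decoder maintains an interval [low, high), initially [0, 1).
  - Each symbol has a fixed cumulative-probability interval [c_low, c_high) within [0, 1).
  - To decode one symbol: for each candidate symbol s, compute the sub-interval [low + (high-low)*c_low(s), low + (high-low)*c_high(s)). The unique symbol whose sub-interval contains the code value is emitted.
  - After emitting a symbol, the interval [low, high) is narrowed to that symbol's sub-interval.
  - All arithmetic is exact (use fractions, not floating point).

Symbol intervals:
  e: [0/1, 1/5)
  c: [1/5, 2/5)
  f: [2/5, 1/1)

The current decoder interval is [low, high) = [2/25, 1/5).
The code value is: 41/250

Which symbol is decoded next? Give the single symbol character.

Interval width = high − low = 1/5 − 2/25 = 3/25
Scaled code = (code − low) / width = (41/250 − 2/25) / 3/25 = 7/10
  e: [0/1, 1/5) 
  c: [1/5, 2/5) 
  f: [2/5, 1/1) ← scaled code falls here ✓

Answer: f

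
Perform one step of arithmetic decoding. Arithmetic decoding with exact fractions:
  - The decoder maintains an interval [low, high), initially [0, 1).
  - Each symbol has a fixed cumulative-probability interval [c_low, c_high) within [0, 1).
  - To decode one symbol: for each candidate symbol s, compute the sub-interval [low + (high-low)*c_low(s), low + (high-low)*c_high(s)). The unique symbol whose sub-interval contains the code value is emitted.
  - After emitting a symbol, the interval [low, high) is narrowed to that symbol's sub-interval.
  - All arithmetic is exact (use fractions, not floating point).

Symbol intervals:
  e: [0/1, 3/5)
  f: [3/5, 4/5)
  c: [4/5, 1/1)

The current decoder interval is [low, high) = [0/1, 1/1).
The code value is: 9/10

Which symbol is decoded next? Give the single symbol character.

Answer: c

Derivation:
Interval width = high − low = 1/1 − 0/1 = 1/1
Scaled code = (code − low) / width = (9/10 − 0/1) / 1/1 = 9/10
  e: [0/1, 3/5) 
  f: [3/5, 4/5) 
  c: [4/5, 1/1) ← scaled code falls here ✓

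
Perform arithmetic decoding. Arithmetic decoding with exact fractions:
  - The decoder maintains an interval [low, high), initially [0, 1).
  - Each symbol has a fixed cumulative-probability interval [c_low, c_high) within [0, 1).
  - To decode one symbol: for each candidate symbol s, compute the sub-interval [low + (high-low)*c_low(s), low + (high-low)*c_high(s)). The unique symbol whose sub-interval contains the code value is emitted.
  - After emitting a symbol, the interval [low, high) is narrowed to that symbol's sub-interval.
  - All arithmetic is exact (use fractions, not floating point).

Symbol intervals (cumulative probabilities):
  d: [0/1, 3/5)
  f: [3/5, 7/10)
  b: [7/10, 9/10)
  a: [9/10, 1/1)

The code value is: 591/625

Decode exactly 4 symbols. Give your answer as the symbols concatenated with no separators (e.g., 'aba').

Answer: adbd

Derivation:
Step 1: interval [0/1, 1/1), width = 1/1 - 0/1 = 1/1
  'd': [0/1 + 1/1*0/1, 0/1 + 1/1*3/5) = [0/1, 3/5)
  'f': [0/1 + 1/1*3/5, 0/1 + 1/1*7/10) = [3/5, 7/10)
  'b': [0/1 + 1/1*7/10, 0/1 + 1/1*9/10) = [7/10, 9/10)
  'a': [0/1 + 1/1*9/10, 0/1 + 1/1*1/1) = [9/10, 1/1) <- contains code 591/625
  emit 'a', narrow to [9/10, 1/1)
Step 2: interval [9/10, 1/1), width = 1/1 - 9/10 = 1/10
  'd': [9/10 + 1/10*0/1, 9/10 + 1/10*3/5) = [9/10, 24/25) <- contains code 591/625
  'f': [9/10 + 1/10*3/5, 9/10 + 1/10*7/10) = [24/25, 97/100)
  'b': [9/10 + 1/10*7/10, 9/10 + 1/10*9/10) = [97/100, 99/100)
  'a': [9/10 + 1/10*9/10, 9/10 + 1/10*1/1) = [99/100, 1/1)
  emit 'd', narrow to [9/10, 24/25)
Step 3: interval [9/10, 24/25), width = 24/25 - 9/10 = 3/50
  'd': [9/10 + 3/50*0/1, 9/10 + 3/50*3/5) = [9/10, 117/125)
  'f': [9/10 + 3/50*3/5, 9/10 + 3/50*7/10) = [117/125, 471/500)
  'b': [9/10 + 3/50*7/10, 9/10 + 3/50*9/10) = [471/500, 477/500) <- contains code 591/625
  'a': [9/10 + 3/50*9/10, 9/10 + 3/50*1/1) = [477/500, 24/25)
  emit 'b', narrow to [471/500, 477/500)
Step 4: interval [471/500, 477/500), width = 477/500 - 471/500 = 3/250
  'd': [471/500 + 3/250*0/1, 471/500 + 3/250*3/5) = [471/500, 2373/2500) <- contains code 591/625
  'f': [471/500 + 3/250*3/5, 471/500 + 3/250*7/10) = [2373/2500, 594/625)
  'b': [471/500 + 3/250*7/10, 471/500 + 3/250*9/10) = [594/625, 1191/1250)
  'a': [471/500 + 3/250*9/10, 471/500 + 3/250*1/1) = [1191/1250, 477/500)
  emit 'd', narrow to [471/500, 2373/2500)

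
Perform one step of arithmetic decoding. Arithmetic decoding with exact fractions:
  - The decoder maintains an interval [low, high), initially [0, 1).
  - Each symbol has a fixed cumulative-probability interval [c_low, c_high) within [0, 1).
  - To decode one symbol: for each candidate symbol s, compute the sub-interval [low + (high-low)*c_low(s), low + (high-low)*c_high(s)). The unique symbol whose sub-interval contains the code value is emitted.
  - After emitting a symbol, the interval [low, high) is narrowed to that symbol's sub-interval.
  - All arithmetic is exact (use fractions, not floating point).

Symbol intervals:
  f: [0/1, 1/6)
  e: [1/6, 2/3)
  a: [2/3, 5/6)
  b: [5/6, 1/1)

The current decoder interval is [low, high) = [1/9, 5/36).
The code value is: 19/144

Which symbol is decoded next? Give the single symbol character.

Answer: a

Derivation:
Interval width = high − low = 5/36 − 1/9 = 1/36
Scaled code = (code − low) / width = (19/144 − 1/9) / 1/36 = 3/4
  f: [0/1, 1/6) 
  e: [1/6, 2/3) 
  a: [2/3, 5/6) ← scaled code falls here ✓
  b: [5/6, 1/1) 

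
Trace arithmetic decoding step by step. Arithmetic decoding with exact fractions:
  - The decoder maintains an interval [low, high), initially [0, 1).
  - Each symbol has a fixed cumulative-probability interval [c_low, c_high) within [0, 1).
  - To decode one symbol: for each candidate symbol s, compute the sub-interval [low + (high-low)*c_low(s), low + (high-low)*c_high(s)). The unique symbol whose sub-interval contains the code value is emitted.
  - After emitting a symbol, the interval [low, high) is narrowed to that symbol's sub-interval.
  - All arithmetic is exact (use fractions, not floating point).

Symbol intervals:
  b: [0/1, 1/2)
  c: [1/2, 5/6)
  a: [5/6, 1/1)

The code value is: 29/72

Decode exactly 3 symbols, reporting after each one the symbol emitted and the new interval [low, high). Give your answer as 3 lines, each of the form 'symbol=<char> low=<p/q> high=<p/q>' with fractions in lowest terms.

Step 1: interval [0/1, 1/1), width = 1/1 - 0/1 = 1/1
  'b': [0/1 + 1/1*0/1, 0/1 + 1/1*1/2) = [0/1, 1/2) <- contains code 29/72
  'c': [0/1 + 1/1*1/2, 0/1 + 1/1*5/6) = [1/2, 5/6)
  'a': [0/1 + 1/1*5/6, 0/1 + 1/1*1/1) = [5/6, 1/1)
  emit 'b', narrow to [0/1, 1/2)
Step 2: interval [0/1, 1/2), width = 1/2 - 0/1 = 1/2
  'b': [0/1 + 1/2*0/1, 0/1 + 1/2*1/2) = [0/1, 1/4)
  'c': [0/1 + 1/2*1/2, 0/1 + 1/2*5/6) = [1/4, 5/12) <- contains code 29/72
  'a': [0/1 + 1/2*5/6, 0/1 + 1/2*1/1) = [5/12, 1/2)
  emit 'c', narrow to [1/4, 5/12)
Step 3: interval [1/4, 5/12), width = 5/12 - 1/4 = 1/6
  'b': [1/4 + 1/6*0/1, 1/4 + 1/6*1/2) = [1/4, 1/3)
  'c': [1/4 + 1/6*1/2, 1/4 + 1/6*5/6) = [1/3, 7/18)
  'a': [1/4 + 1/6*5/6, 1/4 + 1/6*1/1) = [7/18, 5/12) <- contains code 29/72
  emit 'a', narrow to [7/18, 5/12)

Answer: symbol=b low=0/1 high=1/2
symbol=c low=1/4 high=5/12
symbol=a low=7/18 high=5/12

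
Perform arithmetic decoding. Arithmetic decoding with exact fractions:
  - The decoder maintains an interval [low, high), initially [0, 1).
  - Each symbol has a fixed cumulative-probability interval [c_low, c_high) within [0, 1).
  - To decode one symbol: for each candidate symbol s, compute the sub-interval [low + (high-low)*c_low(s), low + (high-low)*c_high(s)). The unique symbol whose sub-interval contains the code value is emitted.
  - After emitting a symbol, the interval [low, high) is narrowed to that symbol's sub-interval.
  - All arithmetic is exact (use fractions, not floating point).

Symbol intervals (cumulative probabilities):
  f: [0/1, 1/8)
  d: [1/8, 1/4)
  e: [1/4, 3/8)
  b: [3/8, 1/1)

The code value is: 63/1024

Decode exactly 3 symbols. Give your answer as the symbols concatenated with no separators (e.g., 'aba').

Step 1: interval [0/1, 1/1), width = 1/1 - 0/1 = 1/1
  'f': [0/1 + 1/1*0/1, 0/1 + 1/1*1/8) = [0/1, 1/8) <- contains code 63/1024
  'd': [0/1 + 1/1*1/8, 0/1 + 1/1*1/4) = [1/8, 1/4)
  'e': [0/1 + 1/1*1/4, 0/1 + 1/1*3/8) = [1/4, 3/8)
  'b': [0/1 + 1/1*3/8, 0/1 + 1/1*1/1) = [3/8, 1/1)
  emit 'f', narrow to [0/1, 1/8)
Step 2: interval [0/1, 1/8), width = 1/8 - 0/1 = 1/8
  'f': [0/1 + 1/8*0/1, 0/1 + 1/8*1/8) = [0/1, 1/64)
  'd': [0/1 + 1/8*1/8, 0/1 + 1/8*1/4) = [1/64, 1/32)
  'e': [0/1 + 1/8*1/4, 0/1 + 1/8*3/8) = [1/32, 3/64)
  'b': [0/1 + 1/8*3/8, 0/1 + 1/8*1/1) = [3/64, 1/8) <- contains code 63/1024
  emit 'b', narrow to [3/64, 1/8)
Step 3: interval [3/64, 1/8), width = 1/8 - 3/64 = 5/64
  'f': [3/64 + 5/64*0/1, 3/64 + 5/64*1/8) = [3/64, 29/512)
  'd': [3/64 + 5/64*1/8, 3/64 + 5/64*1/4) = [29/512, 17/256) <- contains code 63/1024
  'e': [3/64 + 5/64*1/4, 3/64 + 5/64*3/8) = [17/256, 39/512)
  'b': [3/64 + 5/64*3/8, 3/64 + 5/64*1/1) = [39/512, 1/8)
  emit 'd', narrow to [29/512, 17/256)

Answer: fbd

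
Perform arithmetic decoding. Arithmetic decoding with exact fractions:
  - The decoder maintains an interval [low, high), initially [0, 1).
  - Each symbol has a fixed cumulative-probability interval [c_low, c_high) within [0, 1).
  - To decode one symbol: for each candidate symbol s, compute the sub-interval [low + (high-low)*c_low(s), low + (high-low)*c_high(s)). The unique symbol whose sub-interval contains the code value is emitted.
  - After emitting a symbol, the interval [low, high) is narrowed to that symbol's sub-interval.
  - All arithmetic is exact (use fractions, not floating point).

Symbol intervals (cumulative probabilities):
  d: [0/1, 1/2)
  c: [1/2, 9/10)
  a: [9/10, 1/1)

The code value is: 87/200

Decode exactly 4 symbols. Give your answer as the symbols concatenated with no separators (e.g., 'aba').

Step 1: interval [0/1, 1/1), width = 1/1 - 0/1 = 1/1
  'd': [0/1 + 1/1*0/1, 0/1 + 1/1*1/2) = [0/1, 1/2) <- contains code 87/200
  'c': [0/1 + 1/1*1/2, 0/1 + 1/1*9/10) = [1/2, 9/10)
  'a': [0/1 + 1/1*9/10, 0/1 + 1/1*1/1) = [9/10, 1/1)
  emit 'd', narrow to [0/1, 1/2)
Step 2: interval [0/1, 1/2), width = 1/2 - 0/1 = 1/2
  'd': [0/1 + 1/2*0/1, 0/1 + 1/2*1/2) = [0/1, 1/4)
  'c': [0/1 + 1/2*1/2, 0/1 + 1/2*9/10) = [1/4, 9/20) <- contains code 87/200
  'a': [0/1 + 1/2*9/10, 0/1 + 1/2*1/1) = [9/20, 1/2)
  emit 'c', narrow to [1/4, 9/20)
Step 3: interval [1/4, 9/20), width = 9/20 - 1/4 = 1/5
  'd': [1/4 + 1/5*0/1, 1/4 + 1/5*1/2) = [1/4, 7/20)
  'c': [1/4 + 1/5*1/2, 1/4 + 1/5*9/10) = [7/20, 43/100)
  'a': [1/4 + 1/5*9/10, 1/4 + 1/5*1/1) = [43/100, 9/20) <- contains code 87/200
  emit 'a', narrow to [43/100, 9/20)
Step 4: interval [43/100, 9/20), width = 9/20 - 43/100 = 1/50
  'd': [43/100 + 1/50*0/1, 43/100 + 1/50*1/2) = [43/100, 11/25) <- contains code 87/200
  'c': [43/100 + 1/50*1/2, 43/100 + 1/50*9/10) = [11/25, 56/125)
  'a': [43/100 + 1/50*9/10, 43/100 + 1/50*1/1) = [56/125, 9/20)
  emit 'd', narrow to [43/100, 11/25)

Answer: dcad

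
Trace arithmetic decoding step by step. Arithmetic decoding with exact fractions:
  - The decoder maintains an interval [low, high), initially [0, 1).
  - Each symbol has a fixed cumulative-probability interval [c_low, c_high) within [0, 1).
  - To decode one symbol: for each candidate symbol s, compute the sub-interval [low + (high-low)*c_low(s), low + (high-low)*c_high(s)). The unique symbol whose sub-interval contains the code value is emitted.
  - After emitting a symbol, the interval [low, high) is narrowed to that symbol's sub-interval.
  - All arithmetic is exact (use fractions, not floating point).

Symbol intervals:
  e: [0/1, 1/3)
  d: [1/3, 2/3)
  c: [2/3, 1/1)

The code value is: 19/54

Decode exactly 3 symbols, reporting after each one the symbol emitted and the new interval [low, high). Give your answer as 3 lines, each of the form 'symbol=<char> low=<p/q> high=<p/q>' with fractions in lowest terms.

Step 1: interval [0/1, 1/1), width = 1/1 - 0/1 = 1/1
  'e': [0/1 + 1/1*0/1, 0/1 + 1/1*1/3) = [0/1, 1/3)
  'd': [0/1 + 1/1*1/3, 0/1 + 1/1*2/3) = [1/3, 2/3) <- contains code 19/54
  'c': [0/1 + 1/1*2/3, 0/1 + 1/1*1/1) = [2/3, 1/1)
  emit 'd', narrow to [1/3, 2/3)
Step 2: interval [1/3, 2/3), width = 2/3 - 1/3 = 1/3
  'e': [1/3 + 1/3*0/1, 1/3 + 1/3*1/3) = [1/3, 4/9) <- contains code 19/54
  'd': [1/3 + 1/3*1/3, 1/3 + 1/3*2/3) = [4/9, 5/9)
  'c': [1/3 + 1/3*2/3, 1/3 + 1/3*1/1) = [5/9, 2/3)
  emit 'e', narrow to [1/3, 4/9)
Step 3: interval [1/3, 4/9), width = 4/9 - 1/3 = 1/9
  'e': [1/3 + 1/9*0/1, 1/3 + 1/9*1/3) = [1/3, 10/27) <- contains code 19/54
  'd': [1/3 + 1/9*1/3, 1/3 + 1/9*2/3) = [10/27, 11/27)
  'c': [1/3 + 1/9*2/3, 1/3 + 1/9*1/1) = [11/27, 4/9)
  emit 'e', narrow to [1/3, 10/27)

Answer: symbol=d low=1/3 high=2/3
symbol=e low=1/3 high=4/9
symbol=e low=1/3 high=10/27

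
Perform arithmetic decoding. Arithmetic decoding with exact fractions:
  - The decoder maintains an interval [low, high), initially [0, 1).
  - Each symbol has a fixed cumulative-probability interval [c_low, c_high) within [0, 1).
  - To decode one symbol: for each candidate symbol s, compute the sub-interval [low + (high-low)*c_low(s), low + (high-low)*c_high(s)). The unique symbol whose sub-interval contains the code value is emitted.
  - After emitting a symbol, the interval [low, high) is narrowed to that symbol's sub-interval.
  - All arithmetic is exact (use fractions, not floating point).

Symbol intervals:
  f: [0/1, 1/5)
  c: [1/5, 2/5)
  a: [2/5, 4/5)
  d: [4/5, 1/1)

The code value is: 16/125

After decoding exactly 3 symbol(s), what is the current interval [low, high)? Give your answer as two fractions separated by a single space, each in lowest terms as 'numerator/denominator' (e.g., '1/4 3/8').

Step 1: interval [0/1, 1/1), width = 1/1 - 0/1 = 1/1
  'f': [0/1 + 1/1*0/1, 0/1 + 1/1*1/5) = [0/1, 1/5) <- contains code 16/125
  'c': [0/1 + 1/1*1/5, 0/1 + 1/1*2/5) = [1/5, 2/5)
  'a': [0/1 + 1/1*2/5, 0/1 + 1/1*4/5) = [2/5, 4/5)
  'd': [0/1 + 1/1*4/5, 0/1 + 1/1*1/1) = [4/5, 1/1)
  emit 'f', narrow to [0/1, 1/5)
Step 2: interval [0/1, 1/5), width = 1/5 - 0/1 = 1/5
  'f': [0/1 + 1/5*0/1, 0/1 + 1/5*1/5) = [0/1, 1/25)
  'c': [0/1 + 1/5*1/5, 0/1 + 1/5*2/5) = [1/25, 2/25)
  'a': [0/1 + 1/5*2/5, 0/1 + 1/5*4/5) = [2/25, 4/25) <- contains code 16/125
  'd': [0/1 + 1/5*4/5, 0/1 + 1/5*1/1) = [4/25, 1/5)
  emit 'a', narrow to [2/25, 4/25)
Step 3: interval [2/25, 4/25), width = 4/25 - 2/25 = 2/25
  'f': [2/25 + 2/25*0/1, 2/25 + 2/25*1/5) = [2/25, 12/125)
  'c': [2/25 + 2/25*1/5, 2/25 + 2/25*2/5) = [12/125, 14/125)
  'a': [2/25 + 2/25*2/5, 2/25 + 2/25*4/5) = [14/125, 18/125) <- contains code 16/125
  'd': [2/25 + 2/25*4/5, 2/25 + 2/25*1/1) = [18/125, 4/25)
  emit 'a', narrow to [14/125, 18/125)

Answer: 14/125 18/125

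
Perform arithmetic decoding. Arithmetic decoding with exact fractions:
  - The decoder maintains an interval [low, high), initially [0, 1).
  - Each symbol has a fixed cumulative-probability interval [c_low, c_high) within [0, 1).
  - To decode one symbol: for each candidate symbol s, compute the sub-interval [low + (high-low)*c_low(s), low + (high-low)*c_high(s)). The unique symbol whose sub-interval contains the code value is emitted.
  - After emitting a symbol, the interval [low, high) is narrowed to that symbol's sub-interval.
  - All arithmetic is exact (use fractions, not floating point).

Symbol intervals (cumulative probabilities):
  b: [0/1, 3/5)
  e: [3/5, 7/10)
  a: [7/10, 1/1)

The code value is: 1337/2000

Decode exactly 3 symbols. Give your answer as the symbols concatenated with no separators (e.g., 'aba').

Step 1: interval [0/1, 1/1), width = 1/1 - 0/1 = 1/1
  'b': [0/1 + 1/1*0/1, 0/1 + 1/1*3/5) = [0/1, 3/5)
  'e': [0/1 + 1/1*3/5, 0/1 + 1/1*7/10) = [3/5, 7/10) <- contains code 1337/2000
  'a': [0/1 + 1/1*7/10, 0/1 + 1/1*1/1) = [7/10, 1/1)
  emit 'e', narrow to [3/5, 7/10)
Step 2: interval [3/5, 7/10), width = 7/10 - 3/5 = 1/10
  'b': [3/5 + 1/10*0/1, 3/5 + 1/10*3/5) = [3/5, 33/50)
  'e': [3/5 + 1/10*3/5, 3/5 + 1/10*7/10) = [33/50, 67/100) <- contains code 1337/2000
  'a': [3/5 + 1/10*7/10, 3/5 + 1/10*1/1) = [67/100, 7/10)
  emit 'e', narrow to [33/50, 67/100)
Step 3: interval [33/50, 67/100), width = 67/100 - 33/50 = 1/100
  'b': [33/50 + 1/100*0/1, 33/50 + 1/100*3/5) = [33/50, 333/500)
  'e': [33/50 + 1/100*3/5, 33/50 + 1/100*7/10) = [333/500, 667/1000)
  'a': [33/50 + 1/100*7/10, 33/50 + 1/100*1/1) = [667/1000, 67/100) <- contains code 1337/2000
  emit 'a', narrow to [667/1000, 67/100)

Answer: eea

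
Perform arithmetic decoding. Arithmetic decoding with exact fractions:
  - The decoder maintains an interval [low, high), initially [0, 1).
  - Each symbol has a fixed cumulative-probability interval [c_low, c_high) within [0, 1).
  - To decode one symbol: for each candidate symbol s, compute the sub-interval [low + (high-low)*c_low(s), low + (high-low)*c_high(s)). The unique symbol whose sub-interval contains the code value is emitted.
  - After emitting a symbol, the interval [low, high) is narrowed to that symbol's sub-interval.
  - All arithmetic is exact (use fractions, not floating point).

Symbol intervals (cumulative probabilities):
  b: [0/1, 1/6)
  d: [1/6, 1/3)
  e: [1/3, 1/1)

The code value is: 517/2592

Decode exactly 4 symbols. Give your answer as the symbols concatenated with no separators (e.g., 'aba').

Step 1: interval [0/1, 1/1), width = 1/1 - 0/1 = 1/1
  'b': [0/1 + 1/1*0/1, 0/1 + 1/1*1/6) = [0/1, 1/6)
  'd': [0/1 + 1/1*1/6, 0/1 + 1/1*1/3) = [1/6, 1/3) <- contains code 517/2592
  'e': [0/1 + 1/1*1/3, 0/1 + 1/1*1/1) = [1/3, 1/1)
  emit 'd', narrow to [1/6, 1/3)
Step 2: interval [1/6, 1/3), width = 1/3 - 1/6 = 1/6
  'b': [1/6 + 1/6*0/1, 1/6 + 1/6*1/6) = [1/6, 7/36)
  'd': [1/6 + 1/6*1/6, 1/6 + 1/6*1/3) = [7/36, 2/9) <- contains code 517/2592
  'e': [1/6 + 1/6*1/3, 1/6 + 1/6*1/1) = [2/9, 1/3)
  emit 'd', narrow to [7/36, 2/9)
Step 3: interval [7/36, 2/9), width = 2/9 - 7/36 = 1/36
  'b': [7/36 + 1/36*0/1, 7/36 + 1/36*1/6) = [7/36, 43/216)
  'd': [7/36 + 1/36*1/6, 7/36 + 1/36*1/3) = [43/216, 11/54) <- contains code 517/2592
  'e': [7/36 + 1/36*1/3, 7/36 + 1/36*1/1) = [11/54, 2/9)
  emit 'd', narrow to [43/216, 11/54)
Step 4: interval [43/216, 11/54), width = 11/54 - 43/216 = 1/216
  'b': [43/216 + 1/216*0/1, 43/216 + 1/216*1/6) = [43/216, 259/1296) <- contains code 517/2592
  'd': [43/216 + 1/216*1/6, 43/216 + 1/216*1/3) = [259/1296, 65/324)
  'e': [43/216 + 1/216*1/3, 43/216 + 1/216*1/1) = [65/324, 11/54)
  emit 'b', narrow to [43/216, 259/1296)

Answer: dddb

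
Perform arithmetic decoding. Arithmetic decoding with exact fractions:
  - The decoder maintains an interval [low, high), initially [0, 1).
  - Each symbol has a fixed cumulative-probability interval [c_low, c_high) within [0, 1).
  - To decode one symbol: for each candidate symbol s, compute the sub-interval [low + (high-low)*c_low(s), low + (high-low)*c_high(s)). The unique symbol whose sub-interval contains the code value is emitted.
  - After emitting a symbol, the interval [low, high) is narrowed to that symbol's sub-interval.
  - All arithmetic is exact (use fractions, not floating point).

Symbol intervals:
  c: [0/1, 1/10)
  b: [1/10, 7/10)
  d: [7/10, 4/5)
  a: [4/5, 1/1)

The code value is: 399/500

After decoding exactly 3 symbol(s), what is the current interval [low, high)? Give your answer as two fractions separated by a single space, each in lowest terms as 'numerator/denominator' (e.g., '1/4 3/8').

Answer: 199/250 4/5

Derivation:
Step 1: interval [0/1, 1/1), width = 1/1 - 0/1 = 1/1
  'c': [0/1 + 1/1*0/1, 0/1 + 1/1*1/10) = [0/1, 1/10)
  'b': [0/1 + 1/1*1/10, 0/1 + 1/1*7/10) = [1/10, 7/10)
  'd': [0/1 + 1/1*7/10, 0/1 + 1/1*4/5) = [7/10, 4/5) <- contains code 399/500
  'a': [0/1 + 1/1*4/5, 0/1 + 1/1*1/1) = [4/5, 1/1)
  emit 'd', narrow to [7/10, 4/5)
Step 2: interval [7/10, 4/5), width = 4/5 - 7/10 = 1/10
  'c': [7/10 + 1/10*0/1, 7/10 + 1/10*1/10) = [7/10, 71/100)
  'b': [7/10 + 1/10*1/10, 7/10 + 1/10*7/10) = [71/100, 77/100)
  'd': [7/10 + 1/10*7/10, 7/10 + 1/10*4/5) = [77/100, 39/50)
  'a': [7/10 + 1/10*4/5, 7/10 + 1/10*1/1) = [39/50, 4/5) <- contains code 399/500
  emit 'a', narrow to [39/50, 4/5)
Step 3: interval [39/50, 4/5), width = 4/5 - 39/50 = 1/50
  'c': [39/50 + 1/50*0/1, 39/50 + 1/50*1/10) = [39/50, 391/500)
  'b': [39/50 + 1/50*1/10, 39/50 + 1/50*7/10) = [391/500, 397/500)
  'd': [39/50 + 1/50*7/10, 39/50 + 1/50*4/5) = [397/500, 199/250)
  'a': [39/50 + 1/50*4/5, 39/50 + 1/50*1/1) = [199/250, 4/5) <- contains code 399/500
  emit 'a', narrow to [199/250, 4/5)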